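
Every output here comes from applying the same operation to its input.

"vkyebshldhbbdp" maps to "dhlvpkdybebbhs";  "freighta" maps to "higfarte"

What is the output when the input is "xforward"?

arwxdfro

In each case the input is transformed by: take characters alternately from the front and the back (1st, last, 2nd, 2nd-last, ...), then move the last 3 characters to the front (rotate right by 3).
Working it through for "xforward": intermediate "xdfroarw", final "arwxdfro".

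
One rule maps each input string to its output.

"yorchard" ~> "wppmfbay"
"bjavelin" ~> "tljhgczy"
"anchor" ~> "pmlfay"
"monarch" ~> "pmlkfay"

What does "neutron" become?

The transformation: sort the characters into reverse alphabetical order, then shift every letter 2 places backward in the alphabet (wrapping around).
For "neutron", step one produces "utronne"; step two turns that into "srpmllc".
(Check on "monarch": → "ronmhca" → "pmlkfay" ✓)

srpmllc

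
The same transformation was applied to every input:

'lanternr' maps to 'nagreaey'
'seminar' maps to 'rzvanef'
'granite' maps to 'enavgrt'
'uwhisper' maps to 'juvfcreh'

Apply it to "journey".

bhearlw

The transformation: shift every letter 13 places forward in the alphabet (wrapping around) — i.e. ROT13, then move the first character to the end.
Starting from "journey": after the first operation, "wbhearl"; after the second, "bhearlw".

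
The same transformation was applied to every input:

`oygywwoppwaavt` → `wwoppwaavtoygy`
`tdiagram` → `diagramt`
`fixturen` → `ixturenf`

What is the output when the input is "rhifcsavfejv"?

fcsavfejvrhi

What's happening: swap the front and back halves of the string, then move the last 3 characters to the front (rotate right by 3).
Starting from "rhifcsavfejv": after the first operation, "avfejvrhifcs"; after the second, "fcsavfejvrhi".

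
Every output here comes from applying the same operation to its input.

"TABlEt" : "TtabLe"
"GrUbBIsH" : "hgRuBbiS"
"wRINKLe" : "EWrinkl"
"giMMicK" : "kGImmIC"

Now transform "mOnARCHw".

In each case the input is transformed by: move the last character to the front, then flip the case of every letter.
On "mOnARCHw": the first step gives "wmOnARCH", and the second then gives "WMoNarch".

WMoNarch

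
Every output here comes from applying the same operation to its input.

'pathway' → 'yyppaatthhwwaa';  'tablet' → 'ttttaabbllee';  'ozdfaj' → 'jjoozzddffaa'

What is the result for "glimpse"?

The transformation: move the last character to the front, then double every character.
On "glimpse": the first step gives "eglimps", and the second then gives "eegglliimmppss".

eegglliimmppss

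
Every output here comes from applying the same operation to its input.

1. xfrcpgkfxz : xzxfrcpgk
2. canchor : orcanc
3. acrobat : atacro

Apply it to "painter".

erpain

What's happening: move the last 3 characters to the front (rotate right by 3), then delete the first character.
On "painter": the first step gives "terpain", and the second then gives "erpain".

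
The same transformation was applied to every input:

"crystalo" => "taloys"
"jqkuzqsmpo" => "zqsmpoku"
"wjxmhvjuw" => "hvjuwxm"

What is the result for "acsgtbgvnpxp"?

tbgvnpxpsg

The rule is to delete the first 2 characters, then move the first 2 characters to the end (rotate left by 2).
Starting from "acsgtbgvnpxp": after the first operation, "sgtbgvnpxp"; after the second, "tbgvnpxpsg".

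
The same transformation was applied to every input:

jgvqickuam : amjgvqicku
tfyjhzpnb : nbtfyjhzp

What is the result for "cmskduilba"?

bacmskduil

Each output is the input with this applied: move the last 2 characters to the front (rotate right by 2).
Applying that to "cmskduilba" gives "bacmskduil".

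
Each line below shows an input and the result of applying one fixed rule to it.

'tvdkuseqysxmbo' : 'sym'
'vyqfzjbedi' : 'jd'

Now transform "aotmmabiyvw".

ay

Each output is the input with this applied: keep one character in every 3, starting at position 3 (positions 3rd, 6th, 9th, ...), then delete the first character.
Working it through for "aotmmabiyvw": intermediate "tay", final "ay".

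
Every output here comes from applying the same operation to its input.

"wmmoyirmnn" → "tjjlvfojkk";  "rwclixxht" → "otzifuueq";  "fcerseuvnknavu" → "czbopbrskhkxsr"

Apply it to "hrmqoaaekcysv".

In each case the input is transformed by: shift every letter 3 places backward in the alphabet (wrapping around).
Applying that to "hrmqoaaekcysv" gives "eojnlxxbhzvps".

eojnlxxbhzvps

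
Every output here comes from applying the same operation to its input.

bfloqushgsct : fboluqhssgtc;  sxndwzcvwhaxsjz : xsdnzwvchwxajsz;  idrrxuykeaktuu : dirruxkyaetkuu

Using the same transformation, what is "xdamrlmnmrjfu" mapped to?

dxmalrnmrmfju

Looking at the pairs, the operation is to swap each adjacent pair of characters (1↔2, 3↔4, ...).
On "xdamrlmnmrjfu" that produces "dxmalrnmrmfju".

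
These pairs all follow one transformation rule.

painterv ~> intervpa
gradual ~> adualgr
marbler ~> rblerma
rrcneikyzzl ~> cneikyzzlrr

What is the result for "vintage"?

ntagevi

Looking at the pairs, the operation is to move the first 2 characters to the end (rotate left by 2).
Doing the same to "vintage": "ntagevi".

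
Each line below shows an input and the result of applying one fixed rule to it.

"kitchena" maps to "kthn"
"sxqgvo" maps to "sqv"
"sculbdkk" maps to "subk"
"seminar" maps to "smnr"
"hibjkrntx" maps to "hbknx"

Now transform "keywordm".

Each output is the input with this applied: keep every other character starting from the first (positions 1st, 3rd, 5th, ...).
Applying that to "keywordm" gives "kyod".

kyod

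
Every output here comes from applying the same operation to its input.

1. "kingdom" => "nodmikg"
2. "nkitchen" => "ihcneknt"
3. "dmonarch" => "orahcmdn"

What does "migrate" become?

Each output is the input with this applied: swap each adjacent pair of characters (1↔2, 3↔4, ...), then move the first 3 characters to the end (rotate left by 3).
For "migrate", step one produces "imrgtae"; step two turns that into "gtaeimr".

gtaeimr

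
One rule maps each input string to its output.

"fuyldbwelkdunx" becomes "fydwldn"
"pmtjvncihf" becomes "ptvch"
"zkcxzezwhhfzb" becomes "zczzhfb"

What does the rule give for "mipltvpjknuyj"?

mptpkuj

In each case the input is transformed by: keep every other character starting from the first (positions 1st, 3rd, 5th, ...).
On "mipltvpjknuyj" that produces "mptpkuj".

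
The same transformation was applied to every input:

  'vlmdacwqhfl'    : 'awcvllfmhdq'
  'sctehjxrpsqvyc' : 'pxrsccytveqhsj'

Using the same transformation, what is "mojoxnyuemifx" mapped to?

nuymxofjiomxe

Looking at the pairs, the operation is to take characters alternately from the front and the back (1st, last, 2nd, 2nd-last, ...), then move the last 3 characters to the front (rotate right by 3).
On "mojoxnyuemifx": the first step gives "mxofjiomxenuy", and the second then gives "nuymxofjiomxe".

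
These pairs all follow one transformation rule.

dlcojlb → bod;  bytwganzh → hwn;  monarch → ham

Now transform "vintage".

etv

The rule is to swap the first and last characters, then keep one character in every 3, starting at position 1 (positions 1st, 4th, 7th, ...).
For "vintage", step one produces "eintagv"; step two turns that into "etv".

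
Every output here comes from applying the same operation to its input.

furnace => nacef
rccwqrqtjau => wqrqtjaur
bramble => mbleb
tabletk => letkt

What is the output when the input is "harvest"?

vesth

The transformation: move the first 3 characters to the end (rotate left by 3), then delete the last 2 characters.
Applying both steps to "harvest": "vesthar", then "vesth".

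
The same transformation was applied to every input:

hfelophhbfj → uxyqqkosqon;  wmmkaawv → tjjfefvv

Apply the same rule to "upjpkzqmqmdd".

ytizvzvmmdys

What's happening: shift every letter 9 places forward in the alphabet (wrapping around), then move the first 3 characters to the end (rotate left by 3).
So "upjpkzqmqmdd" becomes "ytizvzvmmdys".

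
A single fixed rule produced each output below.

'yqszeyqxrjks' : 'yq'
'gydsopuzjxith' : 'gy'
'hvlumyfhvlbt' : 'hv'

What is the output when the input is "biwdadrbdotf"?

bi

Each output is the input with this applied: keep only the first 2 characters.
For "biwdadrbdotf" the result is "bi".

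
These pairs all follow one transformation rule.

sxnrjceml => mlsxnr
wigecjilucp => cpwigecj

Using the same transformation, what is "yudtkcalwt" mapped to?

wtyudtk

Looking at the pairs, the operation is to move the last 2 characters to the front (rotate right by 2), then delete the last 3 characters.
On "yudtkcalwt": the first step gives "wtyudtkcal", and the second then gives "wtyudtk".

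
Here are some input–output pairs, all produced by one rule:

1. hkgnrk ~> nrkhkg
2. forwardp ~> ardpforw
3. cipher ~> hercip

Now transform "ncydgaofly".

Looking at the pairs, the operation is to swap the front and back halves of the string.
Doing the same to "ncydgaofly": "aoflyncydg".

aoflyncydg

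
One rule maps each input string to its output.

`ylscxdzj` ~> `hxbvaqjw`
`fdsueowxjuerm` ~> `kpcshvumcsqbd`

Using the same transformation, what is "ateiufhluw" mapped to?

usjfdsgcry

Looking at the pairs, the operation is to reverse the string, then shift every letter 2 places backward in the alphabet (wrapping around).
For "ateiufhluw", step one produces "wulhfuieta"; step two turns that into "usjfdsgcry".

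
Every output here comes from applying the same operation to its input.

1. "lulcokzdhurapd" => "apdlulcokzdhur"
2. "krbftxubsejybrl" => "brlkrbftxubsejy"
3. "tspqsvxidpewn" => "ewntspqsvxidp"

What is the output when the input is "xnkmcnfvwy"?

vwyxnkmcnf

The transformation: move the last 3 characters to the front (rotate right by 3).
"xnkmcnfvwy" → "vwyxnkmcnf".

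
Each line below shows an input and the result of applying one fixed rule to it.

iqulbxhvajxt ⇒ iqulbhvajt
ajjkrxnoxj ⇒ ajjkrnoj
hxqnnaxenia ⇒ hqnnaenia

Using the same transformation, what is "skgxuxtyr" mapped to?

skgutyr

The pattern: remove every "x".
Applying that to "skgxuxtyr" gives "skgutyr".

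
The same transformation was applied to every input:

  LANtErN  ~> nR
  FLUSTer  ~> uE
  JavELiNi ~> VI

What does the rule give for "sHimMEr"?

The rule is to flip the case of every letter, then keep one character in every 3, starting at position 3 (positions 3rd, 6th, 9th, ...).
Applying both steps to "sHimMEr": "ShIMmeR", then "Ie".

Ie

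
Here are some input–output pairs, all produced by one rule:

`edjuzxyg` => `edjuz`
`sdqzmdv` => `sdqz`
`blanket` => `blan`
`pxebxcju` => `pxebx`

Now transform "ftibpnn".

ftib

The rule is to delete the last 3 characters.
So "ftibpnn" becomes "ftib".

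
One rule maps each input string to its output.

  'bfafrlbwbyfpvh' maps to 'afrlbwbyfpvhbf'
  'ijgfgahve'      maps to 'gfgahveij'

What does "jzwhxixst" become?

whxixstjz

Rule — move the first 2 characters to the end (rotate left by 2).
On "jzwhxixst" that produces "whxixstjz".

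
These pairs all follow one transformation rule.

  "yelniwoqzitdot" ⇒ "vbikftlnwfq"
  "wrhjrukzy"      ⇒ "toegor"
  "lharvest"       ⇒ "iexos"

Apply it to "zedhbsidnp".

wbaeypf

The transformation: shift every letter 3 places backward in the alphabet (wrapping around), then delete the last 3 characters.
"zedhbsidnp" → "wbaeypfakm" → "wbaeypf".
(Check on "wrhjrukzy": → "toegorhwv" → "toegor" ✓)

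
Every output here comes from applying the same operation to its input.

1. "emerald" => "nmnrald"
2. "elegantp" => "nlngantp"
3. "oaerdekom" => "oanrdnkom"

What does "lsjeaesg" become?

The transformation: replace every "e" with "n".
"lsjeaesg" → "lsjnansg".

lsjnansg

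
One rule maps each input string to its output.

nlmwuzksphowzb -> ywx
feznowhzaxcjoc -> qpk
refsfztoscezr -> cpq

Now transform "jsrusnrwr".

udc

In each case the input is transformed by: shift every letter 11 places forward in the alphabet (wrapping around), then keep only the first 3 characters.
Starting from "jsrusnrwr": after the first operation, "udcfdychc"; after the second, "udc".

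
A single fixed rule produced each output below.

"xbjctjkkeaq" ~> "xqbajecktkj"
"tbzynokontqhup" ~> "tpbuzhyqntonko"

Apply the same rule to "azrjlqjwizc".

aczzrijwljq

In each case the input is transformed by: take characters alternately from the front and the back (1st, last, 2nd, 2nd-last, ...).
For "azrjlqjwizc" the result is "aczzrijwljq".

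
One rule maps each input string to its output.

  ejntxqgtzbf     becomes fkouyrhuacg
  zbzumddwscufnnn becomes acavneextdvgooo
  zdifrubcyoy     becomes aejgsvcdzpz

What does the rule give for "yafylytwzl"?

zbgzmzuxam

Looking at the pairs, the operation is to shift every letter 1 place forward in the alphabet (wrapping around).
So "yafylytwzl" becomes "zbgzmzuxam".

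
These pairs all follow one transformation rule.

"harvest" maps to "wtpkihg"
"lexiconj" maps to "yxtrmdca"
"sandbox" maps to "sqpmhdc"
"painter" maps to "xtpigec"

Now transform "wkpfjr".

What's happening: shift every letter 11 places backward in the alphabet (wrapping around), then sort the characters into reverse alphabetical order.
Applying both steps to "wkpfjr": "lzeuyg", then "zyulge".

zyulge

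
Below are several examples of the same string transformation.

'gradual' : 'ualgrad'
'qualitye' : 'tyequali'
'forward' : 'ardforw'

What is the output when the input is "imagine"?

Rule — move the last 3 characters to the front (rotate right by 3).
"imagine" → "ineimag".

ineimag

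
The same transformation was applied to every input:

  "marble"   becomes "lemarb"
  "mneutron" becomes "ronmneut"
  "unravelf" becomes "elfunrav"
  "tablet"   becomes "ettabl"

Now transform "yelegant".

What's happening: move the first character to the end, then swap the front and back halves of the string.
Applying both steps to "yelegant": "eleganty", then "antyeleg".

antyeleg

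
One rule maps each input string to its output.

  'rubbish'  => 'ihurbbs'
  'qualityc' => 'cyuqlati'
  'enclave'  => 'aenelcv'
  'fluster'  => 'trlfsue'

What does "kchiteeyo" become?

In each case the input is transformed by: swap each adjacent pair of characters (1↔2, 3↔4, ...), then move the last 2 characters to the front (rotate right by 2).
For "kchiteeyo", step one produces "ckihetyeo"; step two turns that into "eockihety".

eockihety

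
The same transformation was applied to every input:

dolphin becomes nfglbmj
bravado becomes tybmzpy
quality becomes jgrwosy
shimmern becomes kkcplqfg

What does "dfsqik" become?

ogibdq

The rule is to shift every letter 2 places backward in the alphabet (wrapping around), then move the first 3 characters to the end (rotate left by 3).
Applying both steps to "dfsqik": "bdqogi", then "ogibdq".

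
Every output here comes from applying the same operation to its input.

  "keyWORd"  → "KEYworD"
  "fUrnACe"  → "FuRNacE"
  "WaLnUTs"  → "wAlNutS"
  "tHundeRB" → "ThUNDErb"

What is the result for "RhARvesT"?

rHarVESt

The rule is to flip the case of every letter.
For "RhARvesT" the result is "rHarVESt".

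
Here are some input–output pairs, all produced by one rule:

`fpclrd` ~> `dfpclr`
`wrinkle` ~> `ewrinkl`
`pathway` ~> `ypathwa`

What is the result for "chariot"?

The transformation: move the last character to the front.
So "chariot" becomes "tchario".

tchario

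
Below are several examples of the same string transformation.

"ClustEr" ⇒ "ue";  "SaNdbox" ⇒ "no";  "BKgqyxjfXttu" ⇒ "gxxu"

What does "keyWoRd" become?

Rule — keep one character in every 3, starting at position 3 (positions 3rd, 6th, 9th, ...), then convert every letter to lowercase.
Working it through for "keyWoRd": intermediate "yR", final "yr".

yr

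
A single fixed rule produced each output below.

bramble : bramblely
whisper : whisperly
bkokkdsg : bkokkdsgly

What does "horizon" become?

horizonly

Each output is the input with this applied: append "ly".
Applying that to "horizon" gives "horizonly".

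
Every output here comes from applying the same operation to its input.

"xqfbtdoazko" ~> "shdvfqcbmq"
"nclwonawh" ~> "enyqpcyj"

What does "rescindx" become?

Each output is the input with this applied: shift every letter 2 places forward in the alphabet (wrapping around), then delete the first character.
Applying both steps to "rescindx": "tguekpfz", then "guekpfz".

guekpfz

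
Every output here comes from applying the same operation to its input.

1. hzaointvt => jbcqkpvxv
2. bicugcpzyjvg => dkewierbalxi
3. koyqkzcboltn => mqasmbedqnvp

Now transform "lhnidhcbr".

Rule — shift every letter 2 places forward in the alphabet (wrapping around).
For "lhnidhcbr" the result is "njpkfjedt".

njpkfjedt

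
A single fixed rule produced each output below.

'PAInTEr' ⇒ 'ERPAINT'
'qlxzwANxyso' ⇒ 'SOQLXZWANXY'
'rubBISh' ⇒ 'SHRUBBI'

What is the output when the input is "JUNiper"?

The transformation: move the last 2 characters to the front (rotate right by 2), then convert every letter to uppercase.
On "JUNiper" that produces "ERJUNIP".

ERJUNIP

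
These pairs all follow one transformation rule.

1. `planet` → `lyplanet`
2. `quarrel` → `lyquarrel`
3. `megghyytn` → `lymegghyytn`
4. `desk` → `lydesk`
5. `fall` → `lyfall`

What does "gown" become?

Rule — prepend "ly".
Doing the same to "gown": "lygown".

lygown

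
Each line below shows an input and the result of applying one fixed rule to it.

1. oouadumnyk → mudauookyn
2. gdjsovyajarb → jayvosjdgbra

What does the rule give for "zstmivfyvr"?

fvimtszrvy

The transformation: move the last 3 characters to the front (rotate right by 3), then reverse the string.
Working it through for "zstmivfyvr": intermediate "yvrzstmivf", final "fvimtszrvy".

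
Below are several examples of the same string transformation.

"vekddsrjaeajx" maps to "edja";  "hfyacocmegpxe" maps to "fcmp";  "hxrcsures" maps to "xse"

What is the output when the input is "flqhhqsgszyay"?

lhgy

The pattern: keep one character in every 3, starting at position 2 (positions 2nd, 5th, 8th, ...).
So "flqhhqsgszyay" becomes "lhgy".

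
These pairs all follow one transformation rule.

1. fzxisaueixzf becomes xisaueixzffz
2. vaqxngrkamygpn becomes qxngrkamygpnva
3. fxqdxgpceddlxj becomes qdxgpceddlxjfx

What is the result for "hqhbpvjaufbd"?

hbpvjaufbdhq

The pattern: move the first 2 characters to the end (rotate left by 2).
Applying that to "hqhbpvjaufbd" gives "hbpvjaufbdhq".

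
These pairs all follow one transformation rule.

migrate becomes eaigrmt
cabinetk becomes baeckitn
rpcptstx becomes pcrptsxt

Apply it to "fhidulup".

fdihpluu

The pattern: sort the characters into alphabetical order, then swap each adjacent pair of characters (1↔2, 3↔4, ...).
Working it through for "fhidulup": intermediate "dfhilpuu", final "fdihpluu".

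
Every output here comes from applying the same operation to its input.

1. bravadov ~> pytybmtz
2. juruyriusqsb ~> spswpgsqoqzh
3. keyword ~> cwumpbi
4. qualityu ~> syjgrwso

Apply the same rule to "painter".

yglrcpn

The pattern: shift every letter 2 places backward in the alphabet (wrapping around), then move the first character to the end.
Working it through for "painter": intermediate "nyglrcp", final "yglrcpn".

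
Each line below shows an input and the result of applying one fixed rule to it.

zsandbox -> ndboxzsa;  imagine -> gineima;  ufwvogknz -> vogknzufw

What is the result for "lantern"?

Each output is the input with this applied: move the first 3 characters to the end (rotate left by 3).
"lantern" → "ternlan".

ternlan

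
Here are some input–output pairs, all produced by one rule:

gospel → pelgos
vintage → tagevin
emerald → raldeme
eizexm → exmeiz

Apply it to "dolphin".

In each case the input is transformed by: move the first 3 characters to the end (rotate left by 3).
For "dolphin" the result is "phindol".

phindol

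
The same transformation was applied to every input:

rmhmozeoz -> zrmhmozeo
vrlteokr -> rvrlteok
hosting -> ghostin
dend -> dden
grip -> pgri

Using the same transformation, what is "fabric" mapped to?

In each case the input is transformed by: move the last character to the front.
"fabric" → "cfabri".

cfabri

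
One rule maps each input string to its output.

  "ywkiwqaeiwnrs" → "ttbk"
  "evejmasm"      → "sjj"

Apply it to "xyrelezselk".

The pattern: keep one character in every 3, starting at position 2 (positions 2nd, 5th, 8th, ...), then shift every letter 3 places backward in the alphabet (wrapping around).
Working it through for "xyrelezselk": intermediate "ylsk", final "viph".

viph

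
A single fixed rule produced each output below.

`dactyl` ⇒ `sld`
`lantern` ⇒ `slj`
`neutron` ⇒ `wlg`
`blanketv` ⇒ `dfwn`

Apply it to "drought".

jmz

In each case the input is transformed by: shift every letter 8 places backward in the alphabet (wrapping around), then keep every other character starting from the second (positions 2nd, 4th, 6th, ...).
For "drought", step one produces "vjgmyzl"; step two turns that into "jmz".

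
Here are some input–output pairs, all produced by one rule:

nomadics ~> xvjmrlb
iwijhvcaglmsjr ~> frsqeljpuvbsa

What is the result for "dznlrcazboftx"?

iwualjikxocg

Each output is the input with this applied: shift every letter 9 places forward in the alphabet (wrapping around), then delete the first character.
For "dznlrcazboftx" the result is "iwualjikxocg".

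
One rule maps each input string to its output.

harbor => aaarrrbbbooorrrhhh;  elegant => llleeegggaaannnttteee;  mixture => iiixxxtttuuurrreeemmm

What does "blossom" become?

In each case the input is transformed by: move the first character to the end, then repeat every character 3 times.
Starting from "blossom": after the first operation, "lossomb"; after the second, "lllooossssssooommmbbb".

lllooossssssooommmbbb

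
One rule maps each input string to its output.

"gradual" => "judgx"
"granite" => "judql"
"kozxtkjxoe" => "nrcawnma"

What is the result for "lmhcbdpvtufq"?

opkfegsywx

Looking at the pairs, the operation is to shift every letter 3 places forward in the alphabet (wrapping around), then delete the last 2 characters.
Starting from "lmhcbdpvtufq": after the first operation, "opkfegsywxit"; after the second, "opkfegsywx".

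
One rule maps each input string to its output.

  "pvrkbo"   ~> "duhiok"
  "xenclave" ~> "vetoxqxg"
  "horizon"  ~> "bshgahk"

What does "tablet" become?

exmmtu

The pattern: shift every letter 7 places backward in the alphabet (wrapping around), then move the first 3 characters to the end (rotate left by 3).
"tablet" → "mtuexm" → "exmmtu".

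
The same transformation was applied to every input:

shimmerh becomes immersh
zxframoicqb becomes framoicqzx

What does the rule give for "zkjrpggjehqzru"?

jrpggjehqzrzk

Looking at the pairs, the operation is to delete the last character, then move the first 2 characters to the end (rotate left by 2).
Working it through for "zkjrpggjehqzru": intermediate "zkjrpggjehqzr", final "jrpggjehqzrzk".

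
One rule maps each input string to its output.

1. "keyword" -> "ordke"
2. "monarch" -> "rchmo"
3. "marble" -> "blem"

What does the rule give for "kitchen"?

What's happening: move the last 3 characters to the front (rotate right by 3), then delete the last 2 characters.
For "kitchen", step one produces "henkitc"; step two turns that into "henki".

henki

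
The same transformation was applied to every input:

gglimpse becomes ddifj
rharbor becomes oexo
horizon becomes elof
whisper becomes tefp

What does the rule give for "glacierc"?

Looking at the pairs, the operation is to shift every letter 3 places backward in the alphabet (wrapping around), then delete the last 3 characters.
Applying both steps to "glacierc": "dixzfboz", then "dixzf".

dixzf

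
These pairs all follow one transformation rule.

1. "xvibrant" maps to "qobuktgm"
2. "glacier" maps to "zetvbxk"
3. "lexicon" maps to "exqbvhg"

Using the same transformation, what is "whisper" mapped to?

The transformation: shift every letter 7 places backward in the alphabet (wrapping around).
Doing the same to "whisper": "pablixk".

pablixk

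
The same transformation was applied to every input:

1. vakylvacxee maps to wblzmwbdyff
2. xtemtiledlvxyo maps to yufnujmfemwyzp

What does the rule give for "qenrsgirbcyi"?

rfosthjscdzj

The pattern: shift every letter 1 place forward in the alphabet (wrapping around).
So "qenrsgirbcyi" becomes "rfosthjscdzj".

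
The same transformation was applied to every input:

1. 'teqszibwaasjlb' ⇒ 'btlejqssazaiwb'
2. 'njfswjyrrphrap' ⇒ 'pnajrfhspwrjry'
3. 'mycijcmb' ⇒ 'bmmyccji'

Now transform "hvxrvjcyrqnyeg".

Each output is the input with this applied: take characters alternately from the front and the back (1st, last, 2nd, 2nd-last, ...), then swap each adjacent pair of characters (1↔2, 3↔4, ...).
Working it through for "hvxrvjcyrqnyeg": intermediate "hgvexyrnvqjrcy", final "ghevyxnrqvrjyc".
(Check on "njfswjyrrphrap": → "npjafrshwpjryr" → "pnajrfhspwrjry" ✓)

ghevyxnrqvrjyc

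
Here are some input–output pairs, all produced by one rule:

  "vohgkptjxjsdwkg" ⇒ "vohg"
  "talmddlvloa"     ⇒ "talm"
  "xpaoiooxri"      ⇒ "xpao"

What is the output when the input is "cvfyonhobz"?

Looking at the pairs, the operation is to keep only the first 4 characters.
For "cvfyonhobz" the result is "cvfy".

cvfy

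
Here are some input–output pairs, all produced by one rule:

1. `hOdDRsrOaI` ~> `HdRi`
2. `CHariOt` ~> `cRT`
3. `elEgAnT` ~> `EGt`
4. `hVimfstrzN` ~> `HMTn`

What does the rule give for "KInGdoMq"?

kgm

The rule is to flip the case of every letter, then keep one character in every 3, starting at position 1 (positions 1st, 4th, 7th, ...).
Working it through for "KInGdoMq": intermediate "kiNgDOmQ", final "kgm".
(Check on "hOdDRsrOaI": → "HoDdrSRoAi" → "HdRi" ✓)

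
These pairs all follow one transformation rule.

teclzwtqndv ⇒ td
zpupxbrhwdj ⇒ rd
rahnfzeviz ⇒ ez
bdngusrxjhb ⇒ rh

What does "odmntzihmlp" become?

The transformation: keep one character in every 3, starting at position 1 (positions 1st, 4th, 7th, ...), then keep only the last 2 characters.
Applying that to "odmntzihmlp" gives "il".

il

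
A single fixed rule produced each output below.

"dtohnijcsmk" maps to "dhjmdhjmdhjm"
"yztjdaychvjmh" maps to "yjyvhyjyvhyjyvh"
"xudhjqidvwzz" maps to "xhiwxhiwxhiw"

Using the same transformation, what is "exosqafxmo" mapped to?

esfoesfoesfo

In each case the input is transformed by: keep one character in every 3, starting at position 1 (positions 1st, 4th, 7th, ...), then write the whole string 3 times in a row.
For "exosqafxmo", step one produces "esfo"; step two turns that into "esfoesfoesfo".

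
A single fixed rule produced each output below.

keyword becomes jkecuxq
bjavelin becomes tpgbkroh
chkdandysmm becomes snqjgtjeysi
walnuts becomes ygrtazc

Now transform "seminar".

xksotgy

Each output is the input with this applied: shift every letter 6 places forward in the alphabet (wrapping around), then swap the first and last characters.
Working it through for "seminar": intermediate "yksotgx", final "xksotgy".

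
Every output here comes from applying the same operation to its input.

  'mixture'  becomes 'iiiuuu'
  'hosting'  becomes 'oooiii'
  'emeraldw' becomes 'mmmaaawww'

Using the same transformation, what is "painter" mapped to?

aaattt

The rule is to keep one character in every 3, starting at position 2 (positions 2nd, 5th, 8th, ...), then repeat every character 3 times.
For "painter" the result is "aaattt".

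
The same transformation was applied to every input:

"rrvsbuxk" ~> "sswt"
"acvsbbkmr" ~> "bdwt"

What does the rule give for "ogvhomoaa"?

phwi

What's happening: shift every letter 1 place forward in the alphabet (wrapping around), then keep only the first 4 characters.
For "ogvhomoaa", step one produces "phwipnpbb"; step two turns that into "phwi".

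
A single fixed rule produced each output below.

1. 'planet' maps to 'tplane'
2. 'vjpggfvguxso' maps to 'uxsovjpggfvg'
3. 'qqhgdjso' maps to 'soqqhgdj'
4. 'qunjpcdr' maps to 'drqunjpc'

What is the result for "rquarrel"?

elrquarr

Looking at the pairs, the operation is to swap the front and back halves of the string, then move the first 2 characters to the end (rotate left by 2).
So "rquarrel" becomes "elrquarr".
(Check on "qunjpcdr": → "pcdrqunj" → "drqunjpc" ✓)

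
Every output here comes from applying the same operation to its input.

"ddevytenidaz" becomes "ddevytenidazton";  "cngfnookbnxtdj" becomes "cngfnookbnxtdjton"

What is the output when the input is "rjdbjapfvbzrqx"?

What's happening: append "ton".
Applying that to "rjdbjapfvbzrqx" gives "rjdbjapfvbzrqxton".

rjdbjapfvbzrqxton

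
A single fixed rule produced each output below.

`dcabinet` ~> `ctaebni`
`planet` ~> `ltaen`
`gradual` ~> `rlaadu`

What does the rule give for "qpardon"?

Each output is the input with this applied: delete the first character, then take characters alternately from the front and the back (1st, last, 2nd, 2nd-last, ...).
Starting from "qpardon": after the first operation, "pardon"; after the second, "pnaord".

pnaord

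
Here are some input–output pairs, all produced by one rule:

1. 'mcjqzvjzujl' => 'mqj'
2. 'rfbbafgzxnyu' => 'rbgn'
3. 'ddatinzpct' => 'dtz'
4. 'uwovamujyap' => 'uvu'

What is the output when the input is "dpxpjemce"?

The transformation: delete the last 2 characters, then keep one character in every 3, starting at position 1 (positions 1st, 4th, 7th, ...).
Applying both steps to "dpxpjemce": "dpxpjem", then "dpm".

dpm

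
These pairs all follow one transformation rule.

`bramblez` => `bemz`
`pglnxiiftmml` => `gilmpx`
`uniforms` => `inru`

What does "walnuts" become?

lsu

Looking at the pairs, the operation is to sort the characters into alphabetical order, then keep every other character starting from the second (positions 2nd, 4th, 6th, ...).
Starting from "walnuts": after the first operation, "alnstuw"; after the second, "lsu".
(Check on "bramblez": → "abbelmrz" → "bemz" ✓)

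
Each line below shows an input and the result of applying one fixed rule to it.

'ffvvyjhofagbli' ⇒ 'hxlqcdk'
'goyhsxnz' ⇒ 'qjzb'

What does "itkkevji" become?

vmxk

What's happening: shift every letter 2 places forward in the alphabet (wrapping around), then keep every other character starting from the second (positions 2nd, 4th, 6th, ...).
On "itkkevji" that produces "vmxk".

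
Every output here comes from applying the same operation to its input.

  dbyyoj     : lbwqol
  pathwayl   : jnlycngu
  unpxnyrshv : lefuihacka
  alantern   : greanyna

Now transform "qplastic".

The pattern: shift every letter 13 places forward in the alphabet (wrapping around) — i.e. ROT13, then swap the front and back halves of the string.
On "qplastic": the first step gives "dcynfgvp", and the second then gives "fgvpdcyn".

fgvpdcyn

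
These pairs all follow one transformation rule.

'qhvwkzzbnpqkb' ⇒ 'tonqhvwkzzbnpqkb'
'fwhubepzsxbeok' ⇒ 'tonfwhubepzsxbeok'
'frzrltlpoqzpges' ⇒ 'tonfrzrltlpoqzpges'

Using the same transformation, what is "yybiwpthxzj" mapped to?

tonyybiwpthxzj

Each output is the input with this applied: prepend "ton".
For "yybiwpthxzj" the result is "tonyybiwpthxzj".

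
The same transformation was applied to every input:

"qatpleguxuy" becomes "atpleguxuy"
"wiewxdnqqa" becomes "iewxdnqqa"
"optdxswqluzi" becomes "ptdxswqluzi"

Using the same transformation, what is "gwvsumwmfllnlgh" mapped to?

wvsumwmfllnlgh

The rule is to delete the first character.
For "gwvsumwmfllnlgh" the result is "wvsumwmfllnlgh".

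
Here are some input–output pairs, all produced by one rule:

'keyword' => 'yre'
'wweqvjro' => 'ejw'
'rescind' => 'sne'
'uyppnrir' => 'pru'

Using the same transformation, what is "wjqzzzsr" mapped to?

Rule — move the first 2 characters to the end (rotate left by 2), then keep one character in every 3, starting at position 1 (positions 1st, 4th, 7th, ...).
Applying that to "wjqzzzsr" gives "qzw".

qzw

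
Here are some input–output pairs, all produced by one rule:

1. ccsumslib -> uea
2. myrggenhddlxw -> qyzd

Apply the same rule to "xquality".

Each output is the input with this applied: shift every letter 8 places backward in the alphabet (wrapping around), then keep one character in every 3, starting at position 2 (positions 2nd, 5th, 8th, ...).
Starting from "xquality": after the first operation, "pimsdalq"; after the second, "idq".

idq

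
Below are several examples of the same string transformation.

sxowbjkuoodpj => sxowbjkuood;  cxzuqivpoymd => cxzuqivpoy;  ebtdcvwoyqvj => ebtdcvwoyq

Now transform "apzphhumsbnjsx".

The rule is to delete the last 2 characters.
So "apzphhumsbnjsx" becomes "apzphhumsbnj".

apzphhumsbnj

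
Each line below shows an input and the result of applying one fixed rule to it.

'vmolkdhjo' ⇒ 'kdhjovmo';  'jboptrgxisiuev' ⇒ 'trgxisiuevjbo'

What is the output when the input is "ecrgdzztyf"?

dzztyfecr

The rule is to move the first 3 characters to the end (rotate left by 3), then delete the first character.
Working it through for "ecrgdzztyf": intermediate "gdzztyfecr", final "dzztyfecr".
(Check on "jboptrgxisiuev": → "ptrgxisiuevjbo" → "trgxisiuevjbo" ✓)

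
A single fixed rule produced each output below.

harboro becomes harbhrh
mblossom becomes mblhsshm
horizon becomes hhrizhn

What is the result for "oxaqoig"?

hxaqhig

The pattern: replace every "o" with "h".
On "oxaqoig" that produces "hxaqhig".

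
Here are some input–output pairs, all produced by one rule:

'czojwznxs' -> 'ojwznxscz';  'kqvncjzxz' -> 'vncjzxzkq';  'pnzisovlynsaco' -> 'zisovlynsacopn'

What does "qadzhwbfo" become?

In each case the input is transformed by: move the first 2 characters to the end (rotate left by 2).
So "qadzhwbfo" becomes "dzhwbfoqa".

dzhwbfoqa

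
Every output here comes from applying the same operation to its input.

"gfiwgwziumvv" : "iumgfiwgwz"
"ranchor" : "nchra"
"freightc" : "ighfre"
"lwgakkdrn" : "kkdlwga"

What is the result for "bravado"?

avabr

The pattern: delete the last 2 characters, then move the last 3 characters to the front (rotate right by 3).
For "bravado", step one produces "brava"; step two turns that into "avabr".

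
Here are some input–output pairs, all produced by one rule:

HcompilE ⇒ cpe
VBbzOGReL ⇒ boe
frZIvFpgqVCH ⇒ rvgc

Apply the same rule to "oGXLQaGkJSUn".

gqku

In each case the input is transformed by: keep one character in every 3, starting at position 2 (positions 2nd, 5th, 8th, ...), then convert every letter to lowercase.
"oGXLQaGkJSUn" → "GQkU" → "gqku".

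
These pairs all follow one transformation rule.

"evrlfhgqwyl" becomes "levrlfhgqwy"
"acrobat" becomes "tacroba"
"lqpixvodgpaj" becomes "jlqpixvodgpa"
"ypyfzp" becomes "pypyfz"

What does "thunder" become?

rthunde

Each output is the input with this applied: move the last character to the front.
For "thunder" the result is "rthunde".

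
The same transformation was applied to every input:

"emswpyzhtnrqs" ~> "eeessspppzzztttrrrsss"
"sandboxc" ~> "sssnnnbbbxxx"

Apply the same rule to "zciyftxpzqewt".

What's happening: keep every other character starting from the first (positions 1st, 3rd, 5th, ...), then repeat every character 3 times.
Applying both steps to "zciyftxpzqewt": "zifxzet", then "zzziiifffxxxzzzeeettt".

zzziiifffxxxzzzeeettt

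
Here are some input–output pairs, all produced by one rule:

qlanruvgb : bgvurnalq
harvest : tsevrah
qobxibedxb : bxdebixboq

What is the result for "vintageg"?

Rule — reverse the string.
For "vintageg" the result is "gegatniv".

gegatniv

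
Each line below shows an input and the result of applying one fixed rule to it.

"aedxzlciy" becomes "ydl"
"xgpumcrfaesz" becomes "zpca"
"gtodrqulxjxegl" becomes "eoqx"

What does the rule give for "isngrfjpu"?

Rule — keep one character in every 3, starting at position 3 (positions 3rd, 6th, 9th, ...), then move the last character to the front.
For "isngrfjpu", step one produces "nfu"; step two turns that into "unf".

unf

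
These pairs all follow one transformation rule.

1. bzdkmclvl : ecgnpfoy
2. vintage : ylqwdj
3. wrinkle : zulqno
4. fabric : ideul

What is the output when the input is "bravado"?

The transformation: shift every letter 3 places forward in the alphabet (wrapping around), then delete the last character.
"bravado" → "eudydgr" → "eudydg".
(Check on "bzdkmclvl": → "ecgnpfoyo" → "ecgnpfoy" ✓)

eudydg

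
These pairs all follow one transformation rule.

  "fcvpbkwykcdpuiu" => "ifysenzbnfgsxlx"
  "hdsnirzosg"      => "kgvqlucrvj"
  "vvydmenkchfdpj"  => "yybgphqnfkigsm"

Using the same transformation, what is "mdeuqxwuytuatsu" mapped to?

In each case the input is transformed by: shift every letter 3 places forward in the alphabet (wrapping around).
"mdeuqxwuytuatsu" → "pghxtazxbwxdwvx".

pghxtazxbwxdwvx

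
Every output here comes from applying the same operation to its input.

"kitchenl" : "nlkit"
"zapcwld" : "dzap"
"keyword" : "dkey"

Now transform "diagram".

What's happening: move the first 3 characters to the end (rotate left by 3), then delete the first 3 characters.
Applying that to "diagram" gives "mdia".

mdia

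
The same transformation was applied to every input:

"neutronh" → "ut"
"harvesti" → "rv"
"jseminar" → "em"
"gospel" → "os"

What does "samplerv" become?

mp

In each case the input is transformed by: swap the front and back halves of the string, then keep only the last 2 characters.
Working it through for "samplerv": intermediate "lervsamp", final "mp".
(Check on "neutronh": → "ronhneut" → "ut" ✓)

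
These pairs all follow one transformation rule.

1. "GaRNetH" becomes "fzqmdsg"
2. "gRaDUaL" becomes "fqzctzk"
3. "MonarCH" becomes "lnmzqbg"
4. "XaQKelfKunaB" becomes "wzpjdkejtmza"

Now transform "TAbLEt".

szakds

Looking at the pairs, the operation is to shift every letter 1 place backward in the alphabet (wrapping around), then convert every letter to lowercase.
Working it through for "TAbLEt": intermediate "SZaKDs", final "szakds".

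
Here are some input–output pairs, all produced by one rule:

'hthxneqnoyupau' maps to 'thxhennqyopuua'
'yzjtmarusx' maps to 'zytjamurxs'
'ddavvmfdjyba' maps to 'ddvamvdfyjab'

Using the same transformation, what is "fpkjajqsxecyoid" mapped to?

pfjkjasqexyciod

The transformation: swap each adjacent pair of characters (1↔2, 3↔4, ...).
So "fpkjajqsxecyoid" becomes "pfjkjasqexyciod".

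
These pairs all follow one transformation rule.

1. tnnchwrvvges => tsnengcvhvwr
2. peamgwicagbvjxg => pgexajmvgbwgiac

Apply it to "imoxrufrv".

ivmrofxur

The rule is to take characters alternately from the front and the back (1st, last, 2nd, 2nd-last, ...).
On "imoxrufrv" that produces "ivmrofxur".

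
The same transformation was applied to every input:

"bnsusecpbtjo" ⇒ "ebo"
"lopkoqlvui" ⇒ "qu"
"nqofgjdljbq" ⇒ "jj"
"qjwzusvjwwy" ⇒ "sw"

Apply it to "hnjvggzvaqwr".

The transformation: delete the first 3 characters, then keep one character in every 3, starting at position 3 (positions 3rd, 6th, 9th, ...).
Working it through for "hnjvggzvaqwr": intermediate "vggzvaqwr", final "gar".

gar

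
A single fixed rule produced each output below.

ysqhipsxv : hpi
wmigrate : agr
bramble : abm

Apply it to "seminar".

mni

In each case the input is transformed by: take characters alternately from the front and the back (1st, last, 2nd, 2nd-last, ...), then keep only the last 3 characters.
On "seminar" that produces "mni".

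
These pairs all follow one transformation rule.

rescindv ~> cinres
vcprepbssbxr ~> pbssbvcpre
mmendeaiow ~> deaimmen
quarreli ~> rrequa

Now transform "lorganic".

What's happening: delete the last 2 characters, then swap the front and back halves of the string.
Applying both steps to "lorganic": "lorgan", then "ganlor".
(Check on "quarreli": → "quarre" → "rrequa" ✓)

ganlor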